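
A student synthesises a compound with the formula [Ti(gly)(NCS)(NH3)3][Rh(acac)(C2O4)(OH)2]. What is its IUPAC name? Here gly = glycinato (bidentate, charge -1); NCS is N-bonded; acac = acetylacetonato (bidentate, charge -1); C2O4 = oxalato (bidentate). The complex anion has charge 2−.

The complex anion is given as 2−; its ligand charges sum to -5, so Rh = +3.
A 1:1 salt means the cation carries the equal and opposite charge, 2+.
Cation: ligand charges sum to -2; for the ion to be 2+, Ti = +4.

triammine(glycinato)isothiocyanatotitanium(IV) (acetylacetonato)dihydroxooxalatorhodate(III)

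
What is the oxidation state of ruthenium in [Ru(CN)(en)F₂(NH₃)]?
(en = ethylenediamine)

+3

No counter-ion: the bracketed complex is neutral.
Ligand charges: 1×NH3 neutral; 1×en neutral; 1×CN = -1; 2×F = -2; sum -3.
Ru + (-3) = 0 ⇒ Ru is +3.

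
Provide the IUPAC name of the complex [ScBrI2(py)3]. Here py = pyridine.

bromodiiodotris(pyridine)scandium(III)

There is no counter-ion, so the complex is neutral overall.
Ligand charges: 2×iodo (-1 each), 3×pyridine (neutral), 1×bromo (-1 each); total -3. So Sc + (-3) = 0, giving Sc = +3.
Ligands are named alphabetically: bromo before iodo before pyridine.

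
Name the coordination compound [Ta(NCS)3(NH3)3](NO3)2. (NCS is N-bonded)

The 2 nitrate counter-ions carry a total charge of -2, so each complex ion is 2+.
Ligand charges: 3×isothiocyanato (-1 each), 3×ammine (neutral); total -3. So Ta + (-3) = 2+, giving Ta = +5.
Ligands are named alphabetically: ammine before isothiocyanato.

triamminetriisothiocyanatotantalum(V) nitrate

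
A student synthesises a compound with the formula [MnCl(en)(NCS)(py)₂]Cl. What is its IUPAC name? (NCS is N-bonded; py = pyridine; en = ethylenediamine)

The 1 chloride counter-ion carries a total charge of -1, so each complex ion is 1+.
Ligand charges: 1×isothiocyanato (-1 each), 2×pyridine (neutral), 1×ethylenediamine (neutral), 1×chloro (-1 each); total -2. So Mn + (-2) = 1+, giving Mn = +3.
Ligands are named alphabetically: chloro before ethylenediamine before isothiocyanato before pyridine.

chloro(ethylenediamine)isothiocyanatobis(pyridine)manganese(III) chloride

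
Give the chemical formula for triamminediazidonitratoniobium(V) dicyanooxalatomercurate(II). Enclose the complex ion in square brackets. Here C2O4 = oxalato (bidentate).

Cation [Nb…]: ligand charges -3, Nb(V) ⇒ ion charge 2+.
Anion [Hg…]: ligand charges -4, Hg(II) ⇒ ion charge 2−.
One 2+ cation balances one 2− anion.

[Nb(N3)2(NH3)3(NO3)][Hg(C2O4)(CN)2]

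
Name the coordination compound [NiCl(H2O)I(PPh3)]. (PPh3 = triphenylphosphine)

There is no counter-ion, so the complex is neutral overall.
Ligand charges: 1×aqua (neutral), 1×chloro (-1 each), 1×iodo (-1 each), 1×triphenylphosphine (neutral); total -2. So Ni + (-2) = 0, giving Ni = +2.
Ligands are named alphabetically: aqua before chloro before iodo before triphenylphosphine.

aquachloroiodo(triphenylphosphine)nickel(II)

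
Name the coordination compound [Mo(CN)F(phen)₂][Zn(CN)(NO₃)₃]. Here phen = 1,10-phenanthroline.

cyanofluorobis(1,10-phenanthroline)molybdenum(IV) cyanotrinitratozincate(II)

Both ions are complex: the cation is named first with the plain metal name, the anion second with the -ate form; each ion's ligands are alphabetised independently.
Zinc is always +2 in its complexes; the anion's ligand charges sum to -4, so the complex anion is 2−.
A 1:1 salt means the cation carries the equal and opposite charge, 2+.
Cation: ligand charges sum to -2; for the ion to be 2+, Mo = +4.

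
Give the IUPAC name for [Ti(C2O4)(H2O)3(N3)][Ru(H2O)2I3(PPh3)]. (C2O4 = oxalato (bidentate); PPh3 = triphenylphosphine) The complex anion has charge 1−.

triaquaazidooxalatotitanium(IV) diaquatriiodo(triphenylphosphine)ruthenate(II)

Both ions are complex: the cation is named first with the plain metal name, the anion second with the -ate form; each ion's ligands are alphabetised independently.
The complex anion is given as 1−; its ligand charges sum to -3, so Ru = +2.
A 1:1 salt means the cation carries the equal and opposite charge, 1+.
Cation: ligand charges sum to -3; for the ion to be 1+, Ti = +4.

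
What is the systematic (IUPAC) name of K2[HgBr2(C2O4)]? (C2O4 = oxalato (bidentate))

The 2 potassium counter-ions carry a total charge of +2, so each complex ion is 2−.
Ligand charges: 2×bromo (-1 each), 1×oxalato (-2 each); total -4. So Hg + (-4) = 2−, giving Hg = +2.
The complex ion is anionic, so mercury takes the -ate form mercurate(II).

potassium dibromooxalatomercurate(II)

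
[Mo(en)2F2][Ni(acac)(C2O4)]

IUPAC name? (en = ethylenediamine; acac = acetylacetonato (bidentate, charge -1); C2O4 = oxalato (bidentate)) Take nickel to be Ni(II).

Ni is given as +2; the anion's ligand charges sum to -3, so the complex anion is 1−.
A 1:1 salt means the cation carries the equal and opposite charge, 1+.
Cation: ligand charges sum to -2; for the ion to be 1+, Mo = +3.

bis(ethylenediamine)difluoromolybdenum(III) (acetylacetonato)oxalatonickelate(II)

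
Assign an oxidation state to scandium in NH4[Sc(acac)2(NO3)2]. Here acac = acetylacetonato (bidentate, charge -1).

1 ammonium outside the brackets (+1 each) → the complex ion is 1−.
Ligand charges: 2×NO3 = -2; 2×acac = -2; sum -4.
Sc + (-4) = 1− ⇒ Sc is +3.

+3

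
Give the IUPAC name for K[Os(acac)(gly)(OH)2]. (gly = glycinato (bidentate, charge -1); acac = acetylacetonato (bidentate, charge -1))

The 1 potassium counter-ion carries a total charge of +1, so each complex ion is 1−.
Ligand charges: 1×glycinato (-1 each), 2×hydroxo (-1 each), 1×acetylacetonato (-1 each); total -4. So Os + (-4) = 1−, giving Os = +3.
Ligands are named alphabetically: acetylacetonato before glycinato before hydroxo.
The complex ion is anionic, so osmium takes the -ate form osmate(III).

potassium (acetylacetonato)(glycinato)dihydroxoosmate(III)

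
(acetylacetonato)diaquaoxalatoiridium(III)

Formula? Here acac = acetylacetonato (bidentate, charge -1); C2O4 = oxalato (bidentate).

[Ir(acac)(C2O4)(H2O)2]

Ligands: 1 acetylacetonato (acac, -1), 2 aqua (H2O, neutral), 1 oxalato (C2O4, -2). Ligand charge sum = -3.
With Ir in oxidation state +3, the complex ion is [Ir...].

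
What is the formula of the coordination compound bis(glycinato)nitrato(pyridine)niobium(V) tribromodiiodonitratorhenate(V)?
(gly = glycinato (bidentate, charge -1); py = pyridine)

[Nb(gly)2(NO3)(py)][ReBr3I2(NO3)]2

Cation [Nb…]: ligand charges -3, Nb(V) ⇒ ion charge 2+.
Anion [Re…]: ligand charges -6, Re(V) ⇒ ion charge 1−.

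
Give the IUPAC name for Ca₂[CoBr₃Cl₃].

calcium tribromotrichlorocobaltate(II)

The 2 calcium counter-ions carry a total charge of +4, so each complex ion is 4−.
Ligand charges: 3×chloro (-1 each), 3×bromo (-1 each); total -6. So Co + (-6) = 4−, giving Co = +2.
Ligands are named alphabetically: bromo before chloro.
The complex ion is anionic, so cobalt takes the -ate form cobaltate(II).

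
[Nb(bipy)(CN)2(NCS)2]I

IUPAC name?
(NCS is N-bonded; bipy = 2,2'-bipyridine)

The 1 iodide counter-ion carries a total charge of -1, so each complex ion is 1+.
Ligand charges: 2×isothiocyanato (-1 each), 2×cyano (-1 each), 1×2,2'-bipyridine (neutral); total -4. So Nb + (-4) = 1+, giving Nb = +5.
Ligands are named alphabetically: bipyridine before cyano before isothiocyanato.

(2,2'-bipyridine)dicyanodiisothiocyanatoniobium(V) iodide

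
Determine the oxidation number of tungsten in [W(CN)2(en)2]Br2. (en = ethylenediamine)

+4

2 bromide outside the brackets (-1 each) → the complex ion is 2+.
Ligand charges: 2×CN = -2; 2×en neutral; sum -2.
W + (-2) = 2+ ⇒ W is +4.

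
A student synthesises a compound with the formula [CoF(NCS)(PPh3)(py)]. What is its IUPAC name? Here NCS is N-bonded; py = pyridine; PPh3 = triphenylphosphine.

fluoroisothiocyanato(pyridine)(triphenylphosphine)cobalt(II)

There is no counter-ion, so the complex is neutral overall.
Ligand charges: 1×isothiocyanato (-1 each), 1×fluoro (-1 each), 1×pyridine (neutral), 1×triphenylphosphine (neutral); total -2. So Co + (-2) = 0, giving Co = +2.
Ligands are named alphabetically: fluoro before isothiocyanato before pyridine before triphenylphosphine.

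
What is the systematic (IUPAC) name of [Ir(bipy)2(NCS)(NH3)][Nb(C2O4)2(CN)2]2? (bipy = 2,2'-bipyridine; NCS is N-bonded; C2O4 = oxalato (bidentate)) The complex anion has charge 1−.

The complex anion is given as 1−; its ligand charges sum to -6, so Nb = +5.
With 2 anions per cation, the cation must be 2×1 = 2+.
Cation: ligand charges sum to -1; for the ion to be 2+, Ir = +3.

amminebis(2,2'-bipyridine)isothiocyanatoiridium(III) dicyanodioxalatoniobate(V)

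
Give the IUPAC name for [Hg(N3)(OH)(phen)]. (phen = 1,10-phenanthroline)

azidohydroxo(1,10-phenanthroline)mercury(II)

There is no counter-ion, so the complex is neutral overall.
Ligand charges: 1×hydroxo (-1 each), 1×azido (-1 each), 1×1,10-phenanthroline (neutral); total -2. So Hg + (-2) = 0, giving Hg = +2.
Ligands are named alphabetically: azido before hydroxo before phenanthroline.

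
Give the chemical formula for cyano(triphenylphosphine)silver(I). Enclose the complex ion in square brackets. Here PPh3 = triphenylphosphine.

[Ag(CN)(PPh3)]

Ligands: 1 triphenylphosphine (PPh3, neutral), 1 cyano (CN, -1). Ligand charge sum = -1.
With Ag in oxidation state +1, the complex ion is [Ag...].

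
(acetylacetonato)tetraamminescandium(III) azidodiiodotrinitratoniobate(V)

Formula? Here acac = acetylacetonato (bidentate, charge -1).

[Sc(acac)(NH3)4][NbI2(N3)(NO3)3]2

Cation [Sc…]: ligand charges -1, Sc(III) ⇒ ion charge 2+.
Anion [Nb…]: ligand charges -6, Nb(V) ⇒ ion charge 1−.
One 2+ cation requires 2 of the 1− anion.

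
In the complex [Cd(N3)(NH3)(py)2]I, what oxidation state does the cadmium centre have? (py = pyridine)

1 iodide outside the brackets (-1 each) → the complex ion is 1+.
Ligand charges: 2×py neutral; 1×NH3 neutral; 1×N3 = -1; sum -1.
Cd + (-1) = 1+ ⇒ Cd is +2.

+2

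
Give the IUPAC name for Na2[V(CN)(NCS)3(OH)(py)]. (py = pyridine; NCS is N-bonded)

sodium cyanohydroxotriisothiocyanato(pyridine)vanadate(III)

The 2 sodium counter-ions carry a total charge of +2, so each complex ion is 2−.
Ligand charges: 1×pyridine (neutral), 1×cyano (-1 each), 1×hydroxo (-1 each), 3×isothiocyanato (-1 each); total -5. So V + (-5) = 2−, giving V = +3.
The complex ion is anionic, so vanadium takes the -ate form vanadate(III).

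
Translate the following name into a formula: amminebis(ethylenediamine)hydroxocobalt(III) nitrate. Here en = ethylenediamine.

Ligands: 1 hydroxo (OH, -1), 2 ethylenediamine (en, neutral), 1 ammine (NH3, neutral). Ligand charge sum = -1.
With Co in oxidation state +3, the complex ion is [Co...]^2+.
Charge balance with nitrate (-1) requires 1 complex ion per 2 nitrate.

[Co(en)2(NH3)(OH)](NO3)2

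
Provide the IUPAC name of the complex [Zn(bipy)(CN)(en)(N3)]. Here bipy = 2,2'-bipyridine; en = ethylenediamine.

azido(2,2'-bipyridine)cyano(ethylenediamine)zinc(II)

There is no counter-ion, so the complex is neutral overall.
Ligand charges: 1×2,2'-bipyridine (neutral), 1×azido (-1 each), 1×ethylenediamine (neutral), 1×cyano (-1 each); total -2. So Zn + (-2) = 0, giving Zn = +2.
Ligands are named alphabetically: azido before bipyridine before cyano before ethylenediamine.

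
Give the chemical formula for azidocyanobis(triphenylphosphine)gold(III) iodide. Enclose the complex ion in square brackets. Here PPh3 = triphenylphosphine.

[Au(CN)(N3)(PPh3)2]I

Ligands: 1 azido (N3, -1), 1 cyano (CN, -1), 2 triphenylphosphine (PPh3, neutral). Ligand charge sum = -2.
Charge balance with iodide (-1) requires 1 complex ion per 1 iodide.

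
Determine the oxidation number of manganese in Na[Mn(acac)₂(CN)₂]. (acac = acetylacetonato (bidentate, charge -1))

1 sodium outside the brackets (+1 each) → the complex ion is 1−.
Ligand charges: 2×acac = -2; 2×CN = -2; sum -4.
Mn + (-4) = 1− ⇒ Mn is +3.

+3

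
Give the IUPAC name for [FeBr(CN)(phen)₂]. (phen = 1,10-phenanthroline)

There is no counter-ion, so the complex is neutral overall.
Ligand charges: 1×cyano (-1 each), 2×1,10-phenanthroline (neutral), 1×bromo (-1 each); total -2. So Fe + (-2) = 0, giving Fe = +2.
Ligands are named alphabetically: bromo before cyano before phenanthroline.

bromocyanobis(1,10-phenanthroline)iron(II)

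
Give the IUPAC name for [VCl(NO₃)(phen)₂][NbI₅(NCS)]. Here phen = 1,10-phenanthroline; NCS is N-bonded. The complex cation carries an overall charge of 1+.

chloronitratobis(1,10-phenanthroline)vanadium(III) pentaiodoisothiocyanatoniobate(V)

Both ions are complex: the cation is named first with the plain metal name, the anion second with the -ate form; each ion's ligands are alphabetised independently.
The complex cation is given as 1+; its ligand charges sum to -2, so V = +3.
A 1:1 salt means the anion carries the equal and opposite charge, 1−.
Anion: ligand charges sum to -6; for the ion to be 1−, Nb = +5.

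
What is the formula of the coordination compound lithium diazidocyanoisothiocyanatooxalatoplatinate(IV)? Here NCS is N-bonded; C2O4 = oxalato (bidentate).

Li2[Pt(C2O4)(CN)(N3)2(NCS)]

Ligands: 1 cyano (CN, -1), 1 isothiocyanato (NCS, -1), 2 azido (N3, -1), 1 oxalato (C2O4, -2). Ligand charge sum = -6.
With Pt in oxidation state +4, the complex ion is [Pt...]^2−.
Charge balance with lithium (+1) requires 1 complex ion per 2 lithium.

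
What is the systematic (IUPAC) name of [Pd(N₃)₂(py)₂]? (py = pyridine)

diazidobis(pyridine)palladium(II)

There is no counter-ion, so the complex is neutral overall.
Ligand charges: 2×azido (-1 each), 2×pyridine (neutral); total -2. So Pd + (-2) = 0, giving Pd = +2.
Ligands are named alphabetically: azido before pyridine.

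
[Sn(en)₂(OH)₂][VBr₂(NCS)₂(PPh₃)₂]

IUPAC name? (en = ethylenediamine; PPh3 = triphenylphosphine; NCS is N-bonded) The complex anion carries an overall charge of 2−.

bis(ethylenediamine)dihydroxotin(IV) dibromodiisothiocyanatobis(triphenylphosphine)vanadate(II)

Both ions are complex: the cation is named first with the plain metal name, the anion second with the -ate form; each ion's ligands are alphabetised independently.
The complex anion is given as 2−; its ligand charges sum to -4, so V = +2.
A 1:1 salt means the cation carries the equal and opposite charge, 2+.
Cation: ligand charges sum to -2; for the ion to be 2+, Sn = +4.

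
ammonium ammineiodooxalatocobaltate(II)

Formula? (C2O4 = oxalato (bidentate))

Ligands: 1 ammine (NH3, neutral), 1 oxalato (C2O4, -2), 1 iodo (I, -1). Ligand charge sum = -3.
With Co in oxidation state +2, the complex ion is [Co...]^1−.
Charge balance with ammonium (+1) requires 1 complex ion per 1 ammonium.

NH4[Co(C2O4)I(NH3)]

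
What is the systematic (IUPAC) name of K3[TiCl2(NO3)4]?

The 3 potassium counter-ions carry a total charge of +3, so each complex ion is 3−.
Ligand charges: 2×chloro (-1 each), 4×nitrato (-1 each); total -6. So Ti + (-6) = 3−, giving Ti = +3.
Ligands are named alphabetically: chloro before nitrato.
The complex ion is anionic, so titanium takes the -ate form titanate(III).

potassium dichlorotetranitratotitanate(III)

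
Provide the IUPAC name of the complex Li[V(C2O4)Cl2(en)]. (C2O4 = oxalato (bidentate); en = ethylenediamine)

The 1 lithium counter-ion carries a total charge of +1, so each complex ion is 1−.
Ligand charges: 1×oxalato (-2 each), 2×chloro (-1 each), 1×ethylenediamine (neutral); total -4. So V + (-4) = 1−, giving V = +3.
The complex ion is anionic, so vanadium takes the -ate form vanadate(III).

lithium dichloro(ethylenediamine)oxalatovanadate(III)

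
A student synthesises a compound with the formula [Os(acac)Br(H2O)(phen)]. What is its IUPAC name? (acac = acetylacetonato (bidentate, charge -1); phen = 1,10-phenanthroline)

There is no counter-ion, so the complex is neutral overall.
Ligand charges: 1×aqua (neutral), 1×bromo (-1 each), 1×acetylacetonato (-1 each), 1×1,10-phenanthroline (neutral); total -2. So Os + (-2) = 0, giving Os = +2.
Ligands are named alphabetically: acetylacetonato before aqua before bromo before phenanthroline.

(acetylacetonato)aquabromo(1,10-phenanthroline)osmium(II)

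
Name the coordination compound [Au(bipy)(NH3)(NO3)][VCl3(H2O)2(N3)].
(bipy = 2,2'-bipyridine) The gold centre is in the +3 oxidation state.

Both ions are complex: the cation is named first with the plain metal name, the anion second with the -ate form; each ion's ligands are alphabetised independently.
Au is given as +3; the cation's ligand charges sum to -1, so the complex cation is 2+.
A 1:1 salt means the anion carries the equal and opposite charge, 2−.
Anion: ligand charges sum to -4; for the ion to be 2−, V = +2.

ammine(2,2'-bipyridine)nitratogold(III) diaquaazidotrichlorovanadate(II)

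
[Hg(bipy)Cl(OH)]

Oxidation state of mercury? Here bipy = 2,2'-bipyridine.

+2

No counter-ion: the bracketed complex is neutral.
Ligand charges: 1×OH = -1; 1×Cl = -1; 1×bipy neutral; sum -2.
Hg + (-2) = 0 ⇒ Hg is +2.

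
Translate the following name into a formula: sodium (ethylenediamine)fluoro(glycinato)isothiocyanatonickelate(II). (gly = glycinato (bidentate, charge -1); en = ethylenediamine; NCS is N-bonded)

Na[Ni(en)F(gly)(NCS)]

Ligands: 1 glycinato (gly, -1), 1 ethylenediamine (en, neutral), 1 isothiocyanato (NCS, -1), 1 fluoro (F, -1). Ligand charge sum = -3.
Charge balance with sodium (+1) requires 1 complex ion per 1 sodium.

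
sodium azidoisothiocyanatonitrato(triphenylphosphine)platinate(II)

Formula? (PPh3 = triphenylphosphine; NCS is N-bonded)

Ligands: 1 azido (N3, -1), 1 nitrato (NO3, -1), 1 triphenylphosphine (PPh3, neutral), 1 isothiocyanato (NCS, -1). Ligand charge sum = -3.
With Pt in oxidation state +2, the complex ion is [Pt...]^1−.
Charge balance with sodium (+1) requires 1 complex ion per 1 sodium.

Na[Pt(N3)(NCS)(NO3)(PPh3)]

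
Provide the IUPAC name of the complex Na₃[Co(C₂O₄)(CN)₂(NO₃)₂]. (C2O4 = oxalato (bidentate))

sodium dicyanodinitratooxalatocobaltate(III)

The 3 sodium counter-ions carry a total charge of +3, so each complex ion is 3−.
Ligand charges: 1×oxalato (-2 each), 2×nitrato (-1 each), 2×cyano (-1 each); total -6. So Co + (-6) = 3−, giving Co = +3.
Ligands are named alphabetically: cyano before nitrato before oxalato.
The complex ion is anionic, so cobalt takes the -ate form cobaltate(III).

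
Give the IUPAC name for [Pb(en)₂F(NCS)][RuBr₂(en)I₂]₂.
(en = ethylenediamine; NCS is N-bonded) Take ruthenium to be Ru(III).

bis(ethylenediamine)fluoroisothiocyanatolead(IV) dibromo(ethylenediamine)diiodoruthenate(III)

Both ions are complex: the cation is named first with the plain metal name, the anion second with the -ate form; each ion's ligands are alphabetised independently.
Ru is given as +3; the anion's ligand charges sum to -4, so the complex anion is 1−.
With 2 anions per cation, the cation must be 2×1 = 2+.
Cation: ligand charges sum to -2; for the ion to be 2+, Pb = +4.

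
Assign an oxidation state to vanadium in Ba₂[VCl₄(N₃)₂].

2 barium outside the brackets (+2 each) → the complex ion is 4−.
Ligand charges: 2×N3 = -2; 4×Cl = -4; sum -6.
V + (-6) = 4− ⇒ V is +2.

+2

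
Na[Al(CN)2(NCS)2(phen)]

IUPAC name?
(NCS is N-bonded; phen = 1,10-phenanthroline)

The 1 sodium counter-ion carries a total charge of +1, so each complex ion is 1−.
Ligand charges: 2×cyano (-1 each), 2×isothiocyanato (-1 each), 1×1,10-phenanthroline (neutral); total -4. So Al + (-4) = 1−, giving Al = +3.
Ligands are named alphabetically: cyano before isothiocyanato before phenanthroline.
The complex ion is anionic, so aluminium takes the -ate form aluminate(III).

sodium dicyanodiisothiocyanato(1,10-phenanthroline)aluminate(III)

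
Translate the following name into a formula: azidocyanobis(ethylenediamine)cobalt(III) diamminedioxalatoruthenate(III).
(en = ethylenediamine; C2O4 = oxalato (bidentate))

[Co(CN)(en)2(N3)][Ru(C2O4)2(NH3)2]

Cation [Co…]: ligand charges -2, Co(III) ⇒ ion charge 1+.
Anion [Ru…]: ligand charges -4, Ru(III) ⇒ ion charge 1−.
One 1+ cation balances one 1− anion.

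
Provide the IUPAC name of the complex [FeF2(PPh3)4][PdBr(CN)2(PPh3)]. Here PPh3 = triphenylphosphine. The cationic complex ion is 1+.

The complex cation is given as 1+; its ligand charges sum to -2, so Fe = +3.
A 1:1 salt means the anion carries the equal and opposite charge, 1−.
Anion: ligand charges sum to -3; for the ion to be 1−, Pd = +2.

difluorotetrakis(triphenylphosphine)iron(III) bromodicyano(triphenylphosphine)palladate(II)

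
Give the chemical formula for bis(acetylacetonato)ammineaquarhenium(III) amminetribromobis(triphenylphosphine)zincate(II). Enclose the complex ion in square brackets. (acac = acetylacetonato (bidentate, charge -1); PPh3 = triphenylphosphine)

Cation [Re…]: ligand charges -2, Re(III) ⇒ ion charge 1+.
Anion [Zn…]: ligand charges -3, Zn(II) ⇒ ion charge 1−.

[Re(acac)2(H2O)(NH3)][ZnBr3(NH3)(PPh3)2]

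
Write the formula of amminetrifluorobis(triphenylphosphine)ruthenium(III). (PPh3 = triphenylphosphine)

Ligands: 1 ammine (NH3, neutral), 2 triphenylphosphine (PPh3, neutral), 3 fluoro (F, -1). Ligand charge sum = -3.
With Ru in oxidation state +3, the complex ion is [Ru...].

[RuF3(NH3)(PPh3)2]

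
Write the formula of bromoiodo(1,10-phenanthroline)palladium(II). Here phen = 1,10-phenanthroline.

Ligands: 1 bromo (Br, -1), 1 1,10-phenanthroline (phen, neutral), 1 iodo (I, -1). Ligand charge sum = -2.
With Pd in oxidation state +2, the complex ion is [Pd...].

[PdBrI(phen)]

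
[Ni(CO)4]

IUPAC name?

There is no counter-ion, so the complex is neutral overall.
Ligand charges: 4×carbonyl (neutral); total 0. So Ni + (0) = 0, giving Ni = 0.

tetracarbonylnickel(0)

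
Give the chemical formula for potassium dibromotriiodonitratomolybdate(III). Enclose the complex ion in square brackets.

Ligands: 2 bromo (Br, -1), 1 nitrato (NO3, -1), 3 iodo (I, -1). Ligand charge sum = -6.
With Mo in oxidation state +3, the complex ion is [Mo...]^3−.
Charge balance with potassium (+1) requires 1 complex ion per 3 potassium.

K3[MoBr2I3(NO3)]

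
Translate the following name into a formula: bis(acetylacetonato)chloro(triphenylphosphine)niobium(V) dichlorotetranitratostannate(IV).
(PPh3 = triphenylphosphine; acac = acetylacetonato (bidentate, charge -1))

Cation [Nb…]: ligand charges -3, Nb(V) ⇒ ion charge 2+.
Anion [Sn…]: ligand charges -6, Sn(IV) ⇒ ion charge 2−.
One 2+ cation balances one 2− anion.

[Nb(acac)2Cl(PPh3)][SnCl2(NO3)4]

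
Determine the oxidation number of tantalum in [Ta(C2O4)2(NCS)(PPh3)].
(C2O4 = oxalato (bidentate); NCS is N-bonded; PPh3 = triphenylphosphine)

+5

No counter-ion: the bracketed complex is neutral.
Ligand charges: 2×C2O4 = -4; 1×NCS = -1; 1×PPh3 neutral; sum -5.
Ta + (-5) = 0 ⇒ Ta is +5.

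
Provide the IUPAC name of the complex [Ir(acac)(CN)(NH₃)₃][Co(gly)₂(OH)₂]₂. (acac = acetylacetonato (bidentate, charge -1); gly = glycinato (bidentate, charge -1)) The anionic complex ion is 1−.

(acetylacetonato)triamminecyanoiridium(IV) bis(glycinato)dihydroxocobaltate(III)

Both ions are complex: the cation is named first with the plain metal name, the anion second with the -ate form; each ion's ligands are alphabetised independently.
The complex anion is given as 1−; its ligand charges sum to -4, so Co = +3.
With 2 anions per cation, the cation must be 2×1 = 2+.
Cation: ligand charges sum to -2; for the ion to be 2+, Ir = +4.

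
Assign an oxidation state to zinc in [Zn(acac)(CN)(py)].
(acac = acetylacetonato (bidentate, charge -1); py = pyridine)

No counter-ion: the bracketed complex is neutral.
Ligand charges: 1×acac = -1; 1×py neutral; 1×CN = -1; sum -2.
Zn + (-2) = 0 ⇒ Zn is +2.

+2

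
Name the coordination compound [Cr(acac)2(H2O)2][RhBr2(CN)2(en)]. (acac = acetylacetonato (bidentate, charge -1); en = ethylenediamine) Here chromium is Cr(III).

bis(acetylacetonato)diaquachromium(III) dibromodicyano(ethylenediamine)rhodate(III)

Both ions are complex: the cation is named first with the plain metal name, the anion second with the -ate form; each ion's ligands are alphabetised independently.
Cr is given as +3; the cation's ligand charges sum to -2, so the complex cation is 1+.
A 1:1 salt means the anion carries the equal and opposite charge, 1−.
Anion: ligand charges sum to -4; for the ion to be 1−, Rh = +3.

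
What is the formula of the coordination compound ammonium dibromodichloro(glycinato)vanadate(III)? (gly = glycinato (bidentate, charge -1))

Ligands: 1 glycinato (gly, -1), 2 chloro (Cl, -1), 2 bromo (Br, -1). Ligand charge sum = -5.
With V in oxidation state +3, the complex ion is [V...]^2−.
Charge balance with ammonium (+1) requires 1 complex ion per 2 ammonium.

(NH4)2[VBr2Cl2(gly)]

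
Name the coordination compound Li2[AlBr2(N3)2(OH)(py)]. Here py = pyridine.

The 2 lithium counter-ions carry a total charge of +2, so each complex ion is 2−.
Ligand charges: 1×hydroxo (-1 each), 2×bromo (-1 each), 2×azido (-1 each), 1×pyridine (neutral); total -5. So Al + (-5) = 2−, giving Al = +3.
Ligands are named alphabetically: azido before bromo before hydroxo before pyridine.
The complex ion is anionic, so aluminium takes the -ate form aluminate(III).

lithium diazidodibromohydroxo(pyridine)aluminate(III)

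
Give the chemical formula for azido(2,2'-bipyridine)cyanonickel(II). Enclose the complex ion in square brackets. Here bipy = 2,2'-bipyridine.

[Ni(bipy)(CN)(N3)]

Ligands: 1 2,2'-bipyridine (bipy, neutral), 1 azido (N3, -1), 1 cyano (CN, -1). Ligand charge sum = -2.
With Ni in oxidation state +2, the complex ion is [Ni...].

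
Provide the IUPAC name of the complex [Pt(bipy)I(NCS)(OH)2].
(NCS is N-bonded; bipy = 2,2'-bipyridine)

(2,2'-bipyridine)dihydroxoiodoisothiocyanatoplatinum(IV)

There is no counter-ion, so the complex is neutral overall.
Ligand charges: 1×isothiocyanato (-1 each), 2×hydroxo (-1 each), 1×iodo (-1 each), 1×2,2'-bipyridine (neutral); total -4. So Pt + (-4) = 0, giving Pt = +4.
Ligands are named alphabetically: bipyridine before hydroxo before iodo before isothiocyanato.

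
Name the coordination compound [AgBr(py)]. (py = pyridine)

bromo(pyridine)silver(I)

There is no counter-ion, so the complex is neutral overall.
Ligand charges: 1×pyridine (neutral), 1×bromo (-1 each); total -1. So Ag + (-1) = 0, giving Ag = +1.
Ligands are named alphabetically: bromo before pyridine.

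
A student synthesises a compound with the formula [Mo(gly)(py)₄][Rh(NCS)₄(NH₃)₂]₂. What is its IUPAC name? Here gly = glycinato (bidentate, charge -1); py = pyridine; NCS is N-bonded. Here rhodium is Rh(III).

(glycinato)tetrakis(pyridine)molybdenum(III) diamminetetraisothiocyanatorhodate(III)

Both ions are complex: the cation is named first with the plain metal name, the anion second with the -ate form; each ion's ligands are alphabetised independently.
Rh is given as +3; the anion's ligand charges sum to -4, so the complex anion is 1−.
With 2 anions per cation, the cation must be 2×1 = 2+.
Cation: ligand charges sum to -1; for the ion to be 2+, Mo = +3.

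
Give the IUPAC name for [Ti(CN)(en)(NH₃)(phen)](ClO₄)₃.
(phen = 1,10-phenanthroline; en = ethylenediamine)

amminecyano(ethylenediamine)(1,10-phenanthroline)titanium(IV) perchlorate

The 3 perchlorate counter-ions carry a total charge of -3, so each complex ion is 3+.
Ligand charges: 1×ammine (neutral), 1×1,10-phenanthroline (neutral), 1×ethylenediamine (neutral), 1×cyano (-1 each); total -1. So Ti + (-1) = 3+, giving Ti = +4.
Ligands are named alphabetically: ammine before cyano before ethylenediamine before phenanthroline.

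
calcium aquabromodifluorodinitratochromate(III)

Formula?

Ligands: 2 fluoro (F, -1), 1 bromo (Br, -1), 1 aqua (H2O, neutral), 2 nitrato (NO3, -1). Ligand charge sum = -5.
With Cr in oxidation state +3, the complex ion is [Cr...]^2−.
Charge balance with calcium (+2) requires 1 complex ion per 1 calcium.

Ca[CrBrF2(H2O)(NO3)2]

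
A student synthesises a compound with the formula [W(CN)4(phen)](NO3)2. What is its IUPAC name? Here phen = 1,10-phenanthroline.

The 2 nitrate counter-ions carry a total charge of -2, so each complex ion is 2+.
Ligand charges: 4×cyano (-1 each), 1×1,10-phenanthroline (neutral); total -4. So W + (-4) = 2+, giving W = +6.
Ligands are named alphabetically: cyano before phenanthroline.

tetracyano(1,10-phenanthroline)tungsten(VI) nitrate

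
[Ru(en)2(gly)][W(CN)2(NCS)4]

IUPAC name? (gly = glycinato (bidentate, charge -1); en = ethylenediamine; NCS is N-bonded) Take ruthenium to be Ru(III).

bis(ethylenediamine)(glycinato)ruthenium(III) dicyanotetraisothiocyanatotungstate(IV)

Ru is given as +3; the cation's ligand charges sum to -1, so the complex cation is 2+.
A 1:1 salt means the anion carries the equal and opposite charge, 2−.
Anion: ligand charges sum to -6; for the ion to be 2−, W = +4.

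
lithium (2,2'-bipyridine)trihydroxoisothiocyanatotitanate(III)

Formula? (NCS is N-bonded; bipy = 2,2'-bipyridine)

Li[Ti(bipy)(NCS)(OH)3]

Ligands: 3 hydroxo (OH, -1), 1 isothiocyanato (NCS, -1), 1 2,2'-bipyridine (bipy, neutral). Ligand charge sum = -4.
With Ti in oxidation state +3, the complex ion is [Ti...]^1−.
Charge balance with lithium (+1) requires 1 complex ion per 1 lithium.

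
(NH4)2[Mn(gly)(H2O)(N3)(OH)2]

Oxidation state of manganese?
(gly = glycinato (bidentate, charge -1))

+2

2 ammonium outside the brackets (+1 each) → the complex ion is 2−.
Ligand charges: 1×H2O neutral; 1×N3 = -1; 2×OH = -2; 1×gly = -1; sum -4.
Mn + (-4) = 2− ⇒ Mn is +2.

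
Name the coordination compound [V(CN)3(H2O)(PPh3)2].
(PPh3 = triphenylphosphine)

There is no counter-ion, so the complex is neutral overall.
Ligand charges: 1×aqua (neutral), 3×cyano (-1 each), 2×triphenylphosphine (neutral); total -3. So V + (-3) = 0, giving V = +3.
Ligands are named alphabetically: aqua before cyano before triphenylphosphine.

aquatricyanobis(triphenylphosphine)vanadium(III)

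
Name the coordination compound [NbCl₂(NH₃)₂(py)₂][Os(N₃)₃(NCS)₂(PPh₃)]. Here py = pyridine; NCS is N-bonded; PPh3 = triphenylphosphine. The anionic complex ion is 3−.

diamminedichlorobis(pyridine)niobium(V) triazidodiisothiocyanato(triphenylphosphine)osmate(II)

The complex anion is given as 3−; its ligand charges sum to -5, so Os = +2.
A 1:1 salt means the cation carries the equal and opposite charge, 3+.
Cation: ligand charges sum to -2; for the ion to be 3+, Nb = +5.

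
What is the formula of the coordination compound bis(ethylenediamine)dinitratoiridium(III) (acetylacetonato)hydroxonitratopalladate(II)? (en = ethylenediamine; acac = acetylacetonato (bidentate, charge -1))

[Ir(en)2(NO3)2][Pd(acac)(NO3)(OH)]

Cation [Ir…]: ligand charges -2, Ir(III) ⇒ ion charge 1+.
Anion [Pd…]: ligand charges -3, Pd(II) ⇒ ion charge 1−.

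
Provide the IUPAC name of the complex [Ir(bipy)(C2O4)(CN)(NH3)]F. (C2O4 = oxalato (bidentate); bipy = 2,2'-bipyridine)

The 1 fluoride counter-ion carries a total charge of -1, so each complex ion is 1+.
Ligand charges: 1×ammine (neutral), 1×oxalato (-2 each), 1×cyano (-1 each), 1×2,2'-bipyridine (neutral); total -3. So Ir + (-3) = 1+, giving Ir = +4.
Ligands are named alphabetically: ammine before bipyridine before cyano before oxalato.

ammine(2,2'-bipyridine)cyanooxalatoiridium(IV) fluoride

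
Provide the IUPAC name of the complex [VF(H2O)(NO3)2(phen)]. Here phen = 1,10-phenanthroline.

aquafluorodinitrato(1,10-phenanthroline)vanadium(III)

There is no counter-ion, so the complex is neutral overall.
Ligand charges: 1×fluoro (-1 each), 1×aqua (neutral), 2×nitrato (-1 each), 1×1,10-phenanthroline (neutral); total -3. So V + (-3) = 0, giving V = +3.
Ligands are named alphabetically: aqua before fluoro before nitrato before phenanthroline.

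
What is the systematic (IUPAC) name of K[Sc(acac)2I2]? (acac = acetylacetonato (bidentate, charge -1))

potassium bis(acetylacetonato)diiodoscandate(III)

The 1 potassium counter-ion carries a total charge of +1, so each complex ion is 1−.
Ligand charges: 2×iodo (-1 each), 2×acetylacetonato (-1 each); total -4. So Sc + (-4) = 1−, giving Sc = +3.
The complex ion is anionic, so scandium takes the -ate form scandate(III).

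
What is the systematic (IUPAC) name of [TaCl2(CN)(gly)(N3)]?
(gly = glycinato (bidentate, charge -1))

azidodichlorocyano(glycinato)tantalum(V)

There is no counter-ion, so the complex is neutral overall.
Ligand charges: 1×azido (-1 each), 2×chloro (-1 each), 1×glycinato (-1 each), 1×cyano (-1 each); total -5. So Ta + (-5) = 0, giving Ta = +5.
Ligands are named alphabetically: azido before chloro before cyano before glycinato.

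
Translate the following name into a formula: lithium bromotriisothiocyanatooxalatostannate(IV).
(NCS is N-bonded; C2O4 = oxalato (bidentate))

Ligands: 3 isothiocyanato (NCS, -1), 1 oxalato (C2O4, -2), 1 bromo (Br, -1). Ligand charge sum = -6.
With Sn in oxidation state +4, the complex ion is [Sn...]^2−.
Charge balance with lithium (+1) requires 1 complex ion per 2 lithium.

Li2[SnBr(C2O4)(NCS)3]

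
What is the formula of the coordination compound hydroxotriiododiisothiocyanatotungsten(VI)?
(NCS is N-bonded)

[WI3(NCS)2(OH)]

Ligands: 2 isothiocyanato (NCS, -1), 1 hydroxo (OH, -1), 3 iodo (I, -1). Ligand charge sum = -6.
With W in oxidation state +6, the complex ion is [W...].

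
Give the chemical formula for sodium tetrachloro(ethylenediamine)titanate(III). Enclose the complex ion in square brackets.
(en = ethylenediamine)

Na[TiCl4(en)]

Ligands: 1 ethylenediamine (en, neutral), 4 chloro (Cl, -1). Ligand charge sum = -4.
Charge balance with sodium (+1) requires 1 complex ion per 1 sodium.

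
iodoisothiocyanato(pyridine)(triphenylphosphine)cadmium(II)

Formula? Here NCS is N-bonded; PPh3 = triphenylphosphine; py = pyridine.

Ligands: 1 isothiocyanato (NCS, -1), 1 iodo (I, -1), 1 triphenylphosphine (PPh3, neutral), 1 pyridine (py, neutral). Ligand charge sum = -2.
With Cd in oxidation state +2, the complex ion is [Cd...].

[CdI(NCS)(PPh3)(py)]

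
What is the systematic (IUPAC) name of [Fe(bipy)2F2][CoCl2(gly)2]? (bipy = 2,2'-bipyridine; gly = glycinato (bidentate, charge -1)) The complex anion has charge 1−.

Both ions are complex: the cation is named first with the plain metal name, the anion second with the -ate form; each ion's ligands are alphabetised independently.
The complex anion is given as 1−; its ligand charges sum to -4, so Co = +3.
A 1:1 salt means the cation carries the equal and opposite charge, 1+.
Cation: ligand charges sum to -2; for the ion to be 1+, Fe = +3.

bis(2,2'-bipyridine)difluoroiron(III) dichlorobis(glycinato)cobaltate(III)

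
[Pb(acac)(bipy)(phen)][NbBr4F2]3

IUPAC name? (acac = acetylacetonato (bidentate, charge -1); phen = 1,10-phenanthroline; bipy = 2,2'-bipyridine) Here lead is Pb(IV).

Both ions are complex: the cation is named first with the plain metal name, the anion second with the -ate form; each ion's ligands are alphabetised independently.
Pb is given as +4; the cation's ligand charges sum to -1, so the complex cation is 3+.
With 3 anions per cation, each anion must be 3/3 = 1−.
Anion: ligand charges sum to -6; for the ion to be 1−, Nb = +5.

(acetylacetonato)(2,2'-bipyridine)(1,10-phenanthroline)lead(IV) tetrabromodifluoroniobate(V)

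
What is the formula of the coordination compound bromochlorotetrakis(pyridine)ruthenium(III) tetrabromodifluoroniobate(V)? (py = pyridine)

[RuBrCl(py)4][NbBr4F2]

Cation [Ru…]: ligand charges -2, Ru(III) ⇒ ion charge 1+.
Anion [Nb…]: ligand charges -6, Nb(V) ⇒ ion charge 1−.
One 1+ cation balances one 1− anion.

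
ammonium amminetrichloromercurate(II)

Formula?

Ligands: 1 ammine (NH3, neutral), 3 chloro (Cl, -1). Ligand charge sum = -3.
With Hg in oxidation state +2, the complex ion is [Hg...]^1−.
Charge balance with ammonium (+1) requires 1 complex ion per 1 ammonium.

NH4[HgCl3(NH3)]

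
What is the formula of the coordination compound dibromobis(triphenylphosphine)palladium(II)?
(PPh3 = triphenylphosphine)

[PdBr2(PPh3)2]

Ligands: 2 triphenylphosphine (PPh3, neutral), 2 bromo (Br, -1). Ligand charge sum = -2.
With Pd in oxidation state +2, the complex ion is [Pd...].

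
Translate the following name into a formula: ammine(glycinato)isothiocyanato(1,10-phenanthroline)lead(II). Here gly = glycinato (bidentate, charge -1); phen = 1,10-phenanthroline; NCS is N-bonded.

[Pb(gly)(NCS)(NH3)(phen)]

Ligands: 1 glycinato (gly, -1), 1 1,10-phenanthroline (phen, neutral), 1 isothiocyanato (NCS, -1), 1 ammine (NH3, neutral). Ligand charge sum = -2.
With Pb in oxidation state +2, the complex ion is [Pb...].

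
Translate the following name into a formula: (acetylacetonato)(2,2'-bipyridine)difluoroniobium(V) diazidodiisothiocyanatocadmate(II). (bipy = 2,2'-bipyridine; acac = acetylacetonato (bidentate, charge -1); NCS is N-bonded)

Cation [Nb…]: ligand charges -3, Nb(V) ⇒ ion charge 2+.
Anion [Cd…]: ligand charges -4, Cd(II) ⇒ ion charge 2−.
One 2+ cation balances one 2− anion.

[Nb(acac)(bipy)F2][Cd(N3)2(NCS)2]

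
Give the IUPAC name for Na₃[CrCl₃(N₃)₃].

The 3 sodium counter-ions carry a total charge of +3, so each complex ion is 3−.
Ligand charges: 3×chloro (-1 each), 3×azido (-1 each); total -6. So Cr + (-6) = 3−, giving Cr = +3.
Ligands are named alphabetically: azido before chloro.
The complex ion is anionic, so chromium takes the -ate form chromate(III).

sodium triazidotrichlorochromate(III)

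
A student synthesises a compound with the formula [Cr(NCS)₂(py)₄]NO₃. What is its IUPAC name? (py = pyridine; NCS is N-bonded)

The 1 nitrate counter-ion carries a total charge of -1, so each complex ion is 1+.
Ligand charges: 4×pyridine (neutral), 2×isothiocyanato (-1 each); total -2. So Cr + (-2) = 1+, giving Cr = +3.
Ligands are named alphabetically: isothiocyanato before pyridine.

diisothiocyanatotetrakis(pyridine)chromium(III) nitrate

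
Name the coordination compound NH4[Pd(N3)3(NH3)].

ammonium amminetriazidopalladate(II)

The 1 ammonium counter-ion carries a total charge of +1, so each complex ion is 1−.
Ligand charges: 1×ammine (neutral), 3×azido (-1 each); total -3. So Pd + (-3) = 1−, giving Pd = +2.
Ligands are named alphabetically: ammine before azido.
The complex ion is anionic, so palladium takes the -ate form palladate(II).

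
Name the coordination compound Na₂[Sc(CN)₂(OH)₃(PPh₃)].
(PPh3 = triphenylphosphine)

sodium dicyanotrihydroxo(triphenylphosphine)scandate(III)

The 2 sodium counter-ions carry a total charge of +2, so each complex ion is 2−.
Ligand charges: 1×triphenylphosphine (neutral), 3×hydroxo (-1 each), 2×cyano (-1 each); total -5. So Sc + (-5) = 2−, giving Sc = +3.
Ligands are named alphabetically: cyano before hydroxo before triphenylphosphine.
The complex ion is anionic, so scandium takes the -ate form scandate(III).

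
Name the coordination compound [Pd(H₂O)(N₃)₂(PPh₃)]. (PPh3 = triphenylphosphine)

aquadiazido(triphenylphosphine)palladium(II)

There is no counter-ion, so the complex is neutral overall.
Ligand charges: 2×azido (-1 each), 1×triphenylphosphine (neutral), 1×aqua (neutral); total -2. So Pd + (-2) = 0, giving Pd = +2.
Ligands are named alphabetically: aqua before azido before triphenylphosphine.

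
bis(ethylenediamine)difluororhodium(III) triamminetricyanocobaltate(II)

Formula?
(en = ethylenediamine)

Cation [Rh…]: ligand charges -2, Rh(III) ⇒ ion charge 1+.
Anion [Co…]: ligand charges -3, Co(II) ⇒ ion charge 1−.

[Rh(en)2F2][Co(CN)3(NH3)3]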